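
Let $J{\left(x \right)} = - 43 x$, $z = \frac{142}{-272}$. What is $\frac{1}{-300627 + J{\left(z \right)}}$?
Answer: $- \frac{136}{40882219} \approx -3.3266 \cdot 10^{-6}$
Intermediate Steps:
$z = - \frac{71}{136}$ ($z = 142 \left(- \frac{1}{272}\right) = - \frac{71}{136} \approx -0.52206$)
$\frac{1}{-300627 + J{\left(z \right)}} = \frac{1}{-300627 - - \frac{3053}{136}} = \frac{1}{-300627 + \frac{3053}{136}} = \frac{1}{- \frac{40882219}{136}} = - \frac{136}{40882219}$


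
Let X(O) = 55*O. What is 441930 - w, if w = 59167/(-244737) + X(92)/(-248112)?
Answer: 82823987091981/187414156 ≈ 4.4193e+5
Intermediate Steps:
w = -49130901/187414156 (w = 59167/(-244737) + (55*92)/(-248112) = 59167*(-1/244737) + 5060*(-1/248112) = -59167/244737 - 1265/62028 = -49130901/187414156 ≈ -0.26215)
441930 - w = 441930 - 1*(-49130901/187414156) = 441930 + 49130901/187414156 = 82823987091981/187414156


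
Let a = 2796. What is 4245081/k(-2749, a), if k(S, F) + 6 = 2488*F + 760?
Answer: 4245081/6957202 ≈ 0.61017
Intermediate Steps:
k(S, F) = 754 + 2488*F (k(S, F) = -6 + (2488*F + 760) = -6 + (760 + 2488*F) = 754 + 2488*F)
4245081/k(-2749, a) = 4245081/(754 + 2488*2796) = 4245081/(754 + 6956448) = 4245081/6957202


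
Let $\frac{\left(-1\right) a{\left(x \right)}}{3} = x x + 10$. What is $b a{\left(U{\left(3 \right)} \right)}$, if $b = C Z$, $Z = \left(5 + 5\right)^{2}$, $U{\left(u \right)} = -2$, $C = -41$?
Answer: $172200$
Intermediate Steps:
$Z = 100$ ($Z = 10^{2} = 100$)
$b = -4100$ ($b = \left(-41\right) 100 = -4100$)
$a{\left(x \right)} = -30 - 3 x^{2}$ ($a{\left(x \right)} = - 3 \left(x x + 10\right) = - 3 \left(x^{2} + 10\right) = - 3 \left(10 + x^{2}\right) = -30 - 3 x^{2}$)
$b a{\left(U{\left(3 \right)} \right)} = - 4100 \left(-30 - 3 \left(-2\right)^{2}\right) = - 4100 \left(-30 - 12\right) = \left(-4100\right) \left(-42\right) = 172200$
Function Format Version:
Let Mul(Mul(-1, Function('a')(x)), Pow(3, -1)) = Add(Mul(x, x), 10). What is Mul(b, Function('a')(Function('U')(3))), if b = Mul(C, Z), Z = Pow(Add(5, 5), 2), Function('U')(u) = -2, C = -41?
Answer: 172200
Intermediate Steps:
Z = 100 (Z = Pow(10, 2) = 100)
b = -4100 (b = Mul(-41, 100) = -4100)
Function('a')(x) = Add(-30, Mul(-3, Pow(x, 2))) (Function('a')(x) = Mul(-3, Add(Mul(x, x), 10)) = Mul(-3, Add(Pow(x, 2), 10)) = Mul(-3, Add(10, Pow(x, 2))) = Add(-30, Mul(-3, Pow(x, 2))))
Mul(b, Function('a')(Function('U')(3))) = Mul(-4100, Add(-30, Mul(-3, Pow(-2, 2)))) = Mul(-4100, Add(-30, Mul(-3, 4))) = Mul(-4100, Add(-30, -12)) = Mul(-4100, -42) = 172200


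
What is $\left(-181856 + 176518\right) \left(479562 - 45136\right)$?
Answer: $-2318965988$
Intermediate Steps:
$\left(-181856 + 176518\right) \left(479562 - 45136\right) = \left(-5338\right) 434426 = -2318965988$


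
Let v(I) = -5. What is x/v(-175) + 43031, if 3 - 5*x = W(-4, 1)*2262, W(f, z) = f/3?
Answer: 1072756/25 ≈ 42910.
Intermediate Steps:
W(f, z) = f/3 (W(f, z) = f*(⅓) = f/3)
x = 3019/5 (x = ⅗ - (⅓)*(-4)*2262/5 = ⅗ - (-4)*2262/15 = ⅗ - ⅕*(-3016) = ⅗ + 3016/5 = 3019/5 ≈ 603.80)
x/v(-175) + 43031 = (3019/5)/(-5) + 43031 = (3019/5)*(-⅕) + 43031 = -3019/25 + 43031 = 1072756/25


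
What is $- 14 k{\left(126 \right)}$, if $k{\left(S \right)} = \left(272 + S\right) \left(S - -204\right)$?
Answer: $-1838760$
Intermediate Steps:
$k{\left(S \right)} = \left(204 + S\right) \left(272 + S\right)$ ($k{\left(S \right)} = \left(272 + S\right) \left(S + 204\right) = \left(272 + S\right) \left(204 + S\right) = \left(204 + S\right) \left(272 + S\right)$)
$- 14 k{\left(126 \right)} = - 14 \left(55488 + 126^{2} + 476 \cdot 126\right) = - 14 \left(55488 + 15876 + 59976\right) = \left(-14\right) 131340 = -1838760$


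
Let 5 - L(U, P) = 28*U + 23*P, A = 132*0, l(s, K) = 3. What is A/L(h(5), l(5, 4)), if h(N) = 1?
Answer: 0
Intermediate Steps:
A = 0
L(U, P) = 5 - 28*U - 23*P (L(U, P) = 5 - (28*U + 23*P) = 5 - (23*P + 28*U) = 5 + (-28*U - 23*P) = 5 - 28*U - 23*P)
A/L(h(5), l(5, 4)) = 0/(5 - 28*1 - 23*3) = 0/(5 - 28 - 69) = 0/(-92) = 0*(-1/92) = 0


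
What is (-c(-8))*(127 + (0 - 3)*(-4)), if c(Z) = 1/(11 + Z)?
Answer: -139/3 ≈ -46.333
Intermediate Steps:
(-c(-8))*(127 + (0 - 3)*(-4)) = (-1/(11 - 8))*(127 + (0 - 3)*(-4)) = (-1/3)*(127 - 3*(-4)) = (-1*1/3)*(127 + 12) = -1/3*139 = -139/3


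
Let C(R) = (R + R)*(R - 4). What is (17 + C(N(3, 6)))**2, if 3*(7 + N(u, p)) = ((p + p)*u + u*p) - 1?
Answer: 2053489/81 ≈ 25352.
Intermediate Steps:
N(u, p) = -22/3 + p*u (N(u, p) = -7 + (((p + p)*u + u*p) - 1)/3 = -7 + (((2*p)*u + p*u) - 1)/3 = -7 + ((2*p*u + p*u) - 1)/3 = -7 + (3*p*u - 1)/3 = -7 + (-1 + 3*p*u)/3 = -7 + (-1/3 + p*u) = -22/3 + p*u)
C(R) = 2*R*(-4 + R) (C(R) = (2*R)*(-4 + R) = 2*R*(-4 + R))
(17 + C(N(3, 6)))**2 = (17 + 2*(-22/3 + 6*3)*(-4 + (-22/3 + 6*3)))**2 = (17 + 2*(-22/3 + 18)*(-4 + (-22/3 + 18)))**2 = (17 + 2*(32/3)*(-4 + 32/3))**2 = (17 + 2*(32/3)*(20/3))**2 = (17 + 1280/9)**2 = (1433/9)**2 = 2053489/81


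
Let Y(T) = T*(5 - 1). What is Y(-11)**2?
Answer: 1936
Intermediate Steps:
Y(T) = 4*T (Y(T) = T*4 = 4*T)
Y(-11)**2 = (4*(-11))**2 = (-44)**2 = 1936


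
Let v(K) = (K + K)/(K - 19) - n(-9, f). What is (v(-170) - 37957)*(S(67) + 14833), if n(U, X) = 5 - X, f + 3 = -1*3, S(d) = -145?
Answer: -3903532928/7 ≈ -5.5765e+8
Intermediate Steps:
f = -6 (f = -3 - 1*3 = -3 - 3 = -6)
v(K) = -11 + 2*K/(-19 + K) (v(K) = (K + K)/(K - 19) - (5 - 1*(-6)) = (2*K)/(-19 + K) - (5 + 6) = 2*K/(-19 + K) - 1*11 = 2*K/(-19 + K) - 11 = -11 + 2*K/(-19 + K))
(v(-170) - 37957)*(S(67) + 14833) = ((209 - 9*(-170))/(-19 - 170) - 37957)*(-145 + 14833) = ((209 + 1530)/(-189) - 37957)*14688 = (-1/189*1739 - 37957)*14688 = (-1739/189 - 37957)*14688 = -7175612/189*14688 = -3903532928/7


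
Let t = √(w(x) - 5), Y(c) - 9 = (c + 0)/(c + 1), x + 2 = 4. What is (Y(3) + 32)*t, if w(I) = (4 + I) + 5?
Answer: 167*√6/4 ≈ 102.27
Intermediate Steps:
x = 2 (x = -2 + 4 = 2)
w(I) = 9 + I
Y(c) = 9 + c/(1 + c) (Y(c) = 9 + (c + 0)/(c + 1) = 9 + c/(1 + c))
t = √6 (t = √((9 + 2) - 5) = √(11 - 5) = √6 ≈ 2.4495)
(Y(3) + 32)*t = ((9 + 10*3)/(1 + 3) + 32)*√6 = ((9 + 30)/4 + 32)*√6 = ((¼)*39 + 32)*√6 = (39/4 + 32)*√6 = 167*√6/4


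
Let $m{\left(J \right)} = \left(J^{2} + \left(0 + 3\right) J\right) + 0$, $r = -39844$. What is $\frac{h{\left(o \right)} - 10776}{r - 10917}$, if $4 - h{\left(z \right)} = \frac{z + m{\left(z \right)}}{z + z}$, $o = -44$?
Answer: $\frac{10752}{50761} \approx 0.21182$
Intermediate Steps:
$m{\left(J \right)} = J^{2} + 3 J$ ($m{\left(J \right)} = \left(J^{2} + 3 J\right) + 0 = J^{2} + 3 J$)
$h{\left(z \right)} = 4 - \frac{z + z \left(3 + z\right)}{2 z}$ ($h{\left(z \right)} = 4 - \frac{z + z \left(3 + z\right)}{z + z} = 4 - \frac{z + z \left(3 + z\right)}{2 z}$)
$\frac{h{\left(o \right)} - 10776}{r - 10917} = \frac{\left(2 - -22\right) - 10776}{-39844 - 10917} = \frac{\left(2 + 22\right) - 10776}{-50761} = \left(24 - 10776\right) \left(- \frac{1}{50761}\right) = \left(-10752\right) \left(- \frac{1}{50761}\right) = \frac{10752}{50761}$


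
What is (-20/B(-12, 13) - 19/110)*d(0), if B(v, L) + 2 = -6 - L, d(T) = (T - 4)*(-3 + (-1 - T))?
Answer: 14408/1155 ≈ 12.474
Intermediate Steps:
d(T) = (-4 + T)*(-4 - T)
B(v, L) = -8 - L (B(v, L) = -2 + (-6 - L) = -8 - L)
(-20/B(-12, 13) - 19/110)*d(0) = (-20/(-8 - 1*13) - 19/110)*(16 - 1*0**2) = (-20/(-8 - 13) - 19*1/110)*(16 - 1*0) = (-20/(-21) - 19/110)*(16 + 0) = (-20*(-1/21) - 19/110)*16 = (20/21 - 19/110)*16 = (1801/2310)*16 = 14408/1155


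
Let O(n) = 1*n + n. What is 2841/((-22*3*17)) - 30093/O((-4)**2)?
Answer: -5642543/5984 ≈ -942.94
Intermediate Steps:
O(n) = 2*n (O(n) = n + n = 2*n)
2841/((-22*3*17)) - 30093/O((-4)**2) = 2841/((-22*3*17)) - 30093/(2*(-4)**2) = 2841/((-66*17)) - 30093/(2*16) = 2841/(-1122) - 30093/32 = 2841*(-1/1122) - 30093*1/32 = -947/374 - 30093/32 = -5642543/5984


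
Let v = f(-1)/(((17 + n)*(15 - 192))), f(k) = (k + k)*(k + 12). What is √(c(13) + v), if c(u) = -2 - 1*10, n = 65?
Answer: 7*I*√12895689/7257 ≈ 3.4639*I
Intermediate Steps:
c(u) = -12 (c(u) = -2 - 10 = -12)
f(k) = 2*k*(12 + k) (f(k) = (2*k)*(12 + k) = 2*k*(12 + k))
v = 11/7257 (v = (2*(-1)*(12 - 1))/(((17 + 65)*(15 - 192))) = (2*(-1)*11)/((82*(-177))) = -22/(-14514) = -22*(-1/14514) = 11/7257 ≈ 0.0015158)
√(c(13) + v) = √(-12 + 11/7257) = √(-87073/7257) = 7*I*√12895689/7257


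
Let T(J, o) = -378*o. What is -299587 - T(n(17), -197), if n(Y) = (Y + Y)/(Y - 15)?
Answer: -374053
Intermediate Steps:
n(Y) = 2*Y/(-15 + Y) (n(Y) = (2*Y)/(-15 + Y) = 2*Y/(-15 + Y))
-299587 - T(n(17), -197) = -299587 - (-378)*(-197) = -299587 - 1*74466 = -299587 - 74466 = -374053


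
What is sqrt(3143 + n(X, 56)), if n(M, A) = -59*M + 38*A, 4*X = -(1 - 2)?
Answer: 145/2 ≈ 72.500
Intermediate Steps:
X = 1/4 (X = (-(1 - 2))/4 = (-1*(-1))/4 = (1/4)*1 = 1/4 ≈ 0.25000)
sqrt(3143 + n(X, 56)) = sqrt(3143 + (-59*1/4 + 38*56)) = sqrt(3143 + (-59/4 + 2128)) = sqrt(3143 + 8453/4) = sqrt(21025/4) = 145/2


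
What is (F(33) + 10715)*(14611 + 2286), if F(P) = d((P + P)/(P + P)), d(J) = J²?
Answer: 181068252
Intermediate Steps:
F(P) = 1 (F(P) = ((P + P)/(P + P))² = ((2*P)/((2*P)))² = ((2*P)*(1/(2*P)))² = 1² = 1)
(F(33) + 10715)*(14611 + 2286) = (1 + 10715)*(14611 + 2286) = 10716*16897 = 181068252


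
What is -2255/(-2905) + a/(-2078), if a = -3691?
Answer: 3081649/1207318 ≈ 2.5525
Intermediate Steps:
-2255/(-2905) + a/(-2078) = -2255/(-2905) - 3691/(-2078) = -2255*(-1/2905) - 3691*(-1/2078) = 451/581 + 3691/2078 = 3081649/1207318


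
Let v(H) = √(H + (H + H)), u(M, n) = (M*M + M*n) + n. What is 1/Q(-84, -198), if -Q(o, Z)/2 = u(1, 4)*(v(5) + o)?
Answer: 14/21123 + √15/126738 ≈ 0.00069334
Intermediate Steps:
u(M, n) = n + M² + M*n (u(M, n) = (M² + M*n) + n = n + M² + M*n)
v(H) = √3*√H (v(H) = √(H + 2*H) = √(3*H) = √3*√H)
Q(o, Z) = -18*o - 18*√15 (Q(o, Z) = -2*(4 + 1² + 1*4)*(√3*√5 + o) = -2*(4 + 1 + 4)*(√15 + o) = -18*(o + √15) = -2*(9*o + 9*√15) = -18*o - 18*√15)
1/Q(-84, -198) = 1/(-18*(-84) - 18*√15) = 1/(1512 - 18*√15)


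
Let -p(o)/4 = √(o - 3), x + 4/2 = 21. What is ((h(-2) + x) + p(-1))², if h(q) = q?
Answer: 225 - 272*I ≈ 225.0 - 272.0*I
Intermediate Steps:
x = 19 (x = -2 + 21 = 19)
p(o) = -4*√(-3 + o) (p(o) = -4*√(o - 3) = -4*√(-3 + o))
((h(-2) + x) + p(-1))² = ((-2 + 19) - 4*√(-3 - 1))² = (17 - 8*I)²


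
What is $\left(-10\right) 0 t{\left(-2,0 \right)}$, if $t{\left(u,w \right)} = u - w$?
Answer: $0$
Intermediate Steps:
$\left(-10\right) 0 t{\left(-2,0 \right)} = \left(-10\right) 0 \left(-2 - 0\right) = 0 \left(-2 + 0\right) = 0 \left(-2\right) = 0$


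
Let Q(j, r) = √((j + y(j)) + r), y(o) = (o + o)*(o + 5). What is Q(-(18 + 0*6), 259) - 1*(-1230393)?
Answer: 1230393 + √709 ≈ 1.2304e+6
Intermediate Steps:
y(o) = 2*o*(5 + o) (y(o) = (2*o)*(5 + o) = 2*o*(5 + o))
Q(j, r) = √(j + r + 2*j*(5 + j)) (Q(j, r) = √((j + 2*j*(5 + j)) + r) = √(j + r + 2*j*(5 + j)))
Q(-(18 + 0*6), 259) - 1*(-1230393) = √(-(18 + 0*6) + 259 + 2*(-(18 + 0*6))*(5 - (18 + 0*6))) - 1*(-1230393) = √(-(18 + 0) + 259 + 2*(-(18 + 0))*(5 - (18 + 0))) + 1230393 = √(-1*18 + 259 + 2*(-1*18)*(5 - 1*18)) + 1230393 = √(-18 + 259 + 2*(-18)*(5 - 18)) + 1230393 = √(-18 + 259 + 2*(-18)*(-13)) + 1230393 = √(-18 + 259 + 468) + 1230393 = √709 + 1230393 = 1230393 + √709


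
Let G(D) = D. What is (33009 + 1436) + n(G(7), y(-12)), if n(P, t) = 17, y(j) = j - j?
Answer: 34462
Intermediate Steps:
y(j) = 0
(33009 + 1436) + n(G(7), y(-12)) = (33009 + 1436) + 17 = 34445 + 17 = 34462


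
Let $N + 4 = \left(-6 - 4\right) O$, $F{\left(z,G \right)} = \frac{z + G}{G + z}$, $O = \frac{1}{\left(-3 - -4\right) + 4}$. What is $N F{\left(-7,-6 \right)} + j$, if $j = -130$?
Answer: $-136$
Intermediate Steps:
$O = \frac{1}{5}$ ($O = \frac{1}{\left(-3 + 4\right) + 4} = \frac{1}{1 + 4} = \frac{1}{5} \approx 0.2$)
$F{\left(z,G \right)} = 1$ ($F{\left(z,G \right)} = \frac{G + z}{G + z} = 1$)
$N = -6$ ($N = -4 + \left(-6 - 4\right) \frac{1}{5} = -4 - 2 = -6$)
$N F{\left(-7,-6 \right)} + j = \left(-6\right) 1 - 130 = -6 - 130 = -136$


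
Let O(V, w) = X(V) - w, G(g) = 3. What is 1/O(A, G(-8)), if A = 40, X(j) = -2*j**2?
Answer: -1/3203 ≈ -0.00031221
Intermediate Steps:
O(V, w) = -w - 2*V**2 (O(V, w) = -2*V**2 - w = -w - 2*V**2)
1/O(A, G(-8)) = 1/(-1*3 - 2*40**2) = 1/(-3 - 2*1600) = 1/(-3 - 3200) = 1/(-3203) = -1/3203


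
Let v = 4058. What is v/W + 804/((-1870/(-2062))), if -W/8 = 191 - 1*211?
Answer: 13642207/14960 ≈ 911.91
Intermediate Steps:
W = 160 (W = -8*(191 - 1*211) = -8*(191 - 211) = -8*(-20) = 160)
v/W + 804/((-1870/(-2062))) = 4058/160 + 804/((-1870/(-2062))) = 4058*(1/160) + 804/((-1870*(-1/2062))) = 2029/80 + 804/(935/1031) = 2029/80 + 804*(1031/935) = 2029/80 + 828924/935 = 13642207/14960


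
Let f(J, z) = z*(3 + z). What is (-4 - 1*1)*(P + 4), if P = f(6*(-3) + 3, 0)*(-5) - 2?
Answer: -10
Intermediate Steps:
P = -2 (P = (0*(3 + 0))*(-5) - 2 = (0*3)*(-5) - 2 = 0*(-5) - 2 = 0 - 2 = -2)
(-4 - 1*1)*(P + 4) = (-4 - 1*1)*(-2 + 4) = (-4 - 1)*2 = -5*2 = -10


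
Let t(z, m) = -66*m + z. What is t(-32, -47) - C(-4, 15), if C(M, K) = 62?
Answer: 3008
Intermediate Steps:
t(z, m) = z - 66*m
t(-32, -47) - C(-4, 15) = (-32 - 66*(-47)) - 1*62 = (-32 + 3102) - 62 = 3070 - 62 = 3008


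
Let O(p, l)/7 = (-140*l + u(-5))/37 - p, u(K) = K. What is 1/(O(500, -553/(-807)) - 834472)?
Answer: -29859/25021576133 ≈ -1.1933e-6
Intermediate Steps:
O(p, l) = -35/37 - 7*p - 980*l/37 (O(p, l) = 7*((-140*l - 5)/37 - p) = 7*((-5 - 140*l)*(1/37) - p) = 7*((-5/37 - 140*l/37) - p) = 7*(-5/37 - p - 140*l/37) = -35/37 - 7*p - 980*l/37)
1/(O(500, -553/(-807)) - 834472) = 1/((-35/37 - 7*500 - (-541940)/(37*(-807))) - 834472) = 1/((-35/37 - 3500 - (-541940)*(-1)/(37*807)) - 834472) = 1/((-35/37 - 3500 - 980/37*553/807) - 834472) = 1/((-35/37 - 3500 - 541940/29859) - 834472) = 1/(-105076685/29859 - 834472) = 1/(-25021576133/29859) = -29859/25021576133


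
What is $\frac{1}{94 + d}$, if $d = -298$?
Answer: $- \frac{1}{204} \approx -0.004902$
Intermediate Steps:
$\frac{1}{94 + d} = \frac{1}{94 - 298} = \frac{1}{-204} = - \frac{1}{204}$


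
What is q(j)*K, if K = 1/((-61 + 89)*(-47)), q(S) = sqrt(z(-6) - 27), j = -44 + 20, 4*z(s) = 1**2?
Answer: -I*sqrt(107)/2632 ≈ -0.0039301*I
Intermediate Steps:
z(s) = 1/4 (z(s) = (1/4)*1**2 = (1/4)*1 = 1/4)
j = -24
q(S) = I*sqrt(107)/2 (q(S) = sqrt(1/4 - 27) = sqrt(-107/4) = I*sqrt(107)/2)
K = -1/1316 (K = -1/47/28 = (1/28)*(-1/47) = -1/1316 ≈ -0.00075988)
q(j)*K = (I*sqrt(107)/2)*(-1/1316) = -I*sqrt(107)/2632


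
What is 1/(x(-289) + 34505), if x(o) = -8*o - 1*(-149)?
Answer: 1/36966 ≈ 2.7052e-5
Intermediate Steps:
x(o) = 149 - 8*o (x(o) = -8*o + 149 = 149 - 8*o)
1/(x(-289) + 34505) = 1/((149 - 8*(-289)) + 34505) = 1/((149 + 2312) + 34505) = 1/(2461 + 34505) = 1/36966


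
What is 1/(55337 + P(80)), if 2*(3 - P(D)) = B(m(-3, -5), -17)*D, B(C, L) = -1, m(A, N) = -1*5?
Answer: 1/55380 ≈ 1.8057e-5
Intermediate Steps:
m(A, N) = -5
P(D) = 3 + D/2 (P(D) = 3 - (-1)*D/2 = 3 + D/2)
1/(55337 + P(80)) = 1/(55337 + (3 + (½)*80)) = 1/(55337 + (3 + 40)) = 1/(55337 + 43) = 1/55380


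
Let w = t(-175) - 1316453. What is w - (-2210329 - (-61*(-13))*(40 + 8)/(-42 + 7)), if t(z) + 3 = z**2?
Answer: 32319366/35 ≈ 9.2341e+5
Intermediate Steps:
t(z) = -3 + z**2
w = -1285831 (w = (-3 + (-175)**2) - 1316453 = (-3 + 30625) - 1316453 = 30622 - 1316453 = -1285831)
w - (-2210329 - (-61*(-13))*(40 + 8)/(-42 + 7)) = -1285831 - (-2210329 - (-61*(-13))*(40 + 8)/(-42 + 7)) = -1285831 - (-2210329 - 793*48/(-35)) = -1285831 - (-2210329 - 793*48*(-1/35)) = -1285831 - (-2210329 - 793*(-48)/35) = -1285831 - (-2210329 - 1*(-38064/35)) = -1285831 - (-2210329 + 38064/35) = -1285831 - 1*(-77323451/35) = -1285831 + 77323451/35 = 32319366/35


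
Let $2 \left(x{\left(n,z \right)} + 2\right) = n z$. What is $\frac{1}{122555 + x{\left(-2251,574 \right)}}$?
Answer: $- \frac{1}{523484} \approx -1.9103 \cdot 10^{-6}$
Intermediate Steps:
$x{\left(n,z \right)} = -2 + \frac{n z}{2}$
$\frac{1}{122555 + x{\left(-2251,574 \right)}} = \frac{1}{122555 + \left(-2 + \frac{1}{2} \left(-2251\right) 574\right)} = \frac{1}{122555 - 646039} = \frac{1}{-523484} = - \frac{1}{523484}$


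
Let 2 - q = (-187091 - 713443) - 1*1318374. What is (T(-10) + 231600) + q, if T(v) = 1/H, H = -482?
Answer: 1181145819/482 ≈ 2.4505e+6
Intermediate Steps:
T(v) = -1/482 (T(v) = 1/(-482) = -1/482)
q = 2218910 (q = 2 - ((-187091 - 713443) - 1*1318374) = 2 - (-900534 - 1318374) = 2 - 1*(-2218908) = 2 + 2218908 = 2218910)
(T(-10) + 231600) + q = (-1/482 + 231600) + 2218910 = 111631199/482 + 2218910 = 1181145819/482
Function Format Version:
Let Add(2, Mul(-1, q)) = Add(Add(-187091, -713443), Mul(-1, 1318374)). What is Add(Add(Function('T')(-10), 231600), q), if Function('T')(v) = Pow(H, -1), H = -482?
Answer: Rational(1181145819, 482) ≈ 2.4505e+6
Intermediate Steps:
Function('T')(v) = Rational(-1, 482) (Function('T')(v) = Pow(-482, -1) = Rational(-1, 482))
q = 2218910 (q = Add(2, Mul(-1, Add(Add(-187091, -713443), Mul(-1, 1318374)))) = Add(2, Mul(-1, Add(-900534, -1318374))) = Add(2, Mul(-1, -2218908)) = Add(2, 2218908) = 2218910)
Add(Add(Function('T')(-10), 231600), q) = Add(Add(Rational(-1, 482), 231600), 2218910) = Add(Rational(111631199, 482), 2218910) = Rational(1181145819, 482)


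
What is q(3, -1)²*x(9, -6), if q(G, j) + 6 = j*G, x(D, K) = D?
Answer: 729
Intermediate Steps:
q(G, j) = -6 + G*j (q(G, j) = -6 + j*G = -6 + G*j)
q(3, -1)²*x(9, -6) = (-6 + 3*(-1))²*9 = (-6 - 3)²*9 = (-9)²*9 = 81*9 = 729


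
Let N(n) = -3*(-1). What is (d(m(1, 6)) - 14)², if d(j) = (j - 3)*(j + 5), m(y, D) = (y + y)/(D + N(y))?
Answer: 5331481/6561 ≈ 812.60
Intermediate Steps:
N(n) = 3
m(y, D) = 2*y/(3 + D) (m(y, D) = (y + y)/(D + 3) = (2*y)/(3 + D) = 2*y/(3 + D))
d(j) = (-3 + j)*(5 + j)
(d(m(1, 6)) - 14)² = ((-15 + (2*1/(3 + 6))² + 2*(2*1/(3 + 6))) - 14)² = ((-15 + (2*1/9)² + 2*(2*1/9)) - 14)² = ((-15 + (2*1*(⅑))² + 2*(2*1*(⅑))) - 14)² = ((-15 + (2/9)² + 2*(2/9)) - 14)² = ((-15 + 4/81 + 4/9) - 14)² = (-1175/81 - 14)² = (-2309/81)² = 5331481/6561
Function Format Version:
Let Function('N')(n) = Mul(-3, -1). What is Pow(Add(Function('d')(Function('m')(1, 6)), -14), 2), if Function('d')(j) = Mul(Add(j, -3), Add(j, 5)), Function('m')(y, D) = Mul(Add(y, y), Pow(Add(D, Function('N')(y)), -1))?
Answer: Rational(5331481, 6561) ≈ 812.60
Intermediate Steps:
Function('N')(n) = 3
Function('m')(y, D) = Mul(2, y, Pow(Add(3, D), -1)) (Function('m')(y, D) = Mul(Add(y, y), Pow(Add(D, 3), -1)) = Mul(Mul(2, y), Pow(Add(3, D), -1)) = Mul(2, y, Pow(Add(3, D), -1)))
Function('d')(j) = Mul(Add(-3, j), Add(5, j))
Pow(Add(Function('d')(Function('m')(1, 6)), -14), 2) = Pow(Add(Add(-15, Pow(Mul(2, 1, Pow(Add(3, 6), -1)), 2), Mul(2, Mul(2, 1, Pow(Add(3, 6), -1)))), -14), 2) = Pow(Add(Add(-15, Pow(Mul(2, 1, Pow(9, -1)), 2), Mul(2, Mul(2, 1, Pow(9, -1)))), -14), 2) = Pow(Add(Add(-15, Pow(Mul(2, 1, Rational(1, 9)), 2), Mul(2, Mul(2, 1, Rational(1, 9)))), -14), 2) = Pow(Add(Add(-15, Pow(Rational(2, 9), 2), Mul(2, Rational(2, 9))), -14), 2) = Pow(Add(Add(-15, Rational(4, 81), Rational(4, 9)), -14), 2) = Pow(Add(Rational(-1175, 81), -14), 2) = Pow(Rational(-2309, 81), 2) = Rational(5331481, 6561)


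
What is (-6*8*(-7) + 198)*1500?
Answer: 801000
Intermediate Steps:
(-6*8*(-7) + 198)*1500 = (-48*(-7) + 198)*1500 = (336 + 198)*1500 = 534*1500 = 801000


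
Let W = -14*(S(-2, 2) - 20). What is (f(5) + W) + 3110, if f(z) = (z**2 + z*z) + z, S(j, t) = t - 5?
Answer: 3487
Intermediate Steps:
S(j, t) = -5 + t
W = 322 (W = -14*((-5 + 2) - 20) = -14*(-3 - 20) = -14*(-23) = 322)
f(z) = z + 2*z**2 (f(z) = (z**2 + z**2) + z = 2*z**2 + z = z + 2*z**2)
(f(5) + W) + 3110 = (5*(1 + 2*5) + 322) + 3110 = (5*(1 + 10) + 322) + 3110 = (5*11 + 322) + 3110 = (55 + 322) + 3110 = 377 + 3110 = 3487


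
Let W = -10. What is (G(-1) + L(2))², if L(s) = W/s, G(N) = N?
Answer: 36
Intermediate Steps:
L(s) = -10/s
(G(-1) + L(2))² = (-1 - 10/2)² = (-1 - 10*½)² = (-1 - 5)² = (-6)² = 36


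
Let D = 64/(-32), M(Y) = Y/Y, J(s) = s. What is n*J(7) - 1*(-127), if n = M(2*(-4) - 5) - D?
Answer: 148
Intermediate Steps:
M(Y) = 1
D = -2 (D = 64*(-1/32) = -2)
n = 3 (n = 1 - 1*(-2) = 1 + 2 = 3)
n*J(7) - 1*(-127) = 3*7 - 1*(-127) = 21 + 127 = 148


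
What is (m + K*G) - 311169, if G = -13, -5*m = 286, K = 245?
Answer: -1572056/5 ≈ -3.1441e+5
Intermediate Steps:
m = -286/5 (m = -⅕*286 = -286/5 ≈ -57.200)
(m + K*G) - 311169 = (-286/5 + 245*(-13)) - 311169 = (-286/5 - 3185) - 311169 = -16211/5 - 311169 = -1572056/5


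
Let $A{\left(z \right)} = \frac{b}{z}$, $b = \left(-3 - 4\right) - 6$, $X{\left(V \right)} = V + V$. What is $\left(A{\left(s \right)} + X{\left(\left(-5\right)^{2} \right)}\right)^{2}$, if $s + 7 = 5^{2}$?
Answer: $\frac{786769}{324} \approx 2428.3$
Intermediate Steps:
$X{\left(V \right)} = 2 V$
$s = 18$ ($s = -7 + 5^{2} = -7 + 25 = 18$)
$b = -13$ ($b = -7 - 6 = -13$)
$A{\left(z \right)} = - \frac{13}{z}$
$\left(A{\left(s \right)} + X{\left(\left(-5\right)^{2} \right)}\right)^{2} = \left(- \frac{13}{18} + 2 \left(-5\right)^{2}\right)^{2} = \left(\left(-13\right) \frac{1}{18} + 2 \cdot 25\right)^{2} = \left(- \frac{13}{18} + 50\right)^{2} = \left(\frac{887}{18}\right)^{2} = \frac{786769}{324}$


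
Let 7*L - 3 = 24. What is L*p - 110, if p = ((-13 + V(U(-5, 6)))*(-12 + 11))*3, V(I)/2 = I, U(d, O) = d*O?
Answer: 5143/7 ≈ 734.71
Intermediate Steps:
U(d, O) = O*d
V(I) = 2*I
L = 27/7 (L = 3/7 + (⅐)*24 = 3/7 + 24/7 = 27/7 ≈ 3.8571)
p = 219 (p = ((-13 + 2*(6*(-5)))*(-12 + 11))*3 = ((-13 + 2*(-30))*(-1))*3 = ((-13 - 60)*(-1))*3 = -73*(-1)*3 = 73*3 = 219)
L*p - 110 = (27/7)*219 - 110 = 5913/7 - 110 = 5143/7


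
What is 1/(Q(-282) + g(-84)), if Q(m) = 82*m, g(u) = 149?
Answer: -1/22975 ≈ -4.3526e-5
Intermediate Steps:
1/(Q(-282) + g(-84)) = 1/(82*(-282) + 149) = 1/(-23124 + 149) = 1/(-22975) = -1/22975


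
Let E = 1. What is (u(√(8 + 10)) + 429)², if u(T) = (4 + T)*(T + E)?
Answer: 203851 + 13530*√2 ≈ 2.2299e+5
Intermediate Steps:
u(T) = (1 + T)*(4 + T) (u(T) = (4 + T)*(T + 1) = (4 + T)*(1 + T) = (1 + T)*(4 + T))
(u(√(8 + 10)) + 429)² = ((4 + (√(8 + 10))² + 5*√(8 + 10)) + 429)² = ((4 + (√18)² + 5*√18) + 429)² = ((4 + (3*√2)² + 5*(3*√2)) + 429)² = ((4 + 18 + 15*√2) + 429)² = ((22 + 15*√2) + 429)² = (451 + 15*√2)²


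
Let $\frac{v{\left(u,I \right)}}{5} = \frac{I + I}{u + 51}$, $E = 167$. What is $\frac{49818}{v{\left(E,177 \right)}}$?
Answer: $\frac{1810054}{295} \approx 6135.8$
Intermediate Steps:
$v{\left(u,I \right)} = \frac{10 I}{51 + u}$ ($v{\left(u,I \right)} = 5 \frac{I + I}{u + 51} = 5 \frac{2 I}{51 + u} = \frac{10 I}{51 + u}$)
$\frac{49818}{v{\left(E,177 \right)}} = \frac{49818}{10 \cdot 177 \frac{1}{51 + 167}} = \frac{49818}{10 \cdot 177 \cdot \frac{1}{218}} = \frac{49818}{\frac{885}{109}} = 49818 \cdot \frac{109}{885} = \frac{1810054}{295}$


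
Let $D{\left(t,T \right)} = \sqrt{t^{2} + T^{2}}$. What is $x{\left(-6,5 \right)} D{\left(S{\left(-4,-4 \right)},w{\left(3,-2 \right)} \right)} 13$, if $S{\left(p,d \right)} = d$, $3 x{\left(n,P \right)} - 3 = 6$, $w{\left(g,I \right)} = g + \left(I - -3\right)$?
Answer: $156 \sqrt{2} \approx 220.62$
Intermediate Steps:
$w{\left(g,I \right)} = 3 + I + g$ ($w{\left(g,I \right)} = g + \left(I + 3\right) = g + \left(3 + I\right) = 3 + I + g$)
$x{\left(n,P \right)} = 3$ ($x{\left(n,P \right)} = 1 + \frac{1}{3} \cdot 6 = 1 + 2 = 3$)
$D{\left(t,T \right)} = \sqrt{T^{2} + t^{2}}$
$x{\left(-6,5 \right)} D{\left(S{\left(-4,-4 \right)},w{\left(3,-2 \right)} \right)} 13 = 3 \sqrt{\left(3 - 2 + 3\right)^{2} + \left(-4\right)^{2}} \cdot 13 = 3 \sqrt{4^{2} + 16} \cdot 13 = 3 \sqrt{16 + 16} \cdot 13 = 3 \sqrt{32} \cdot 13 = 3 \cdot 4 \sqrt{2} \cdot 13 = 12 \sqrt{2} \cdot 13 = 156 \sqrt{2}$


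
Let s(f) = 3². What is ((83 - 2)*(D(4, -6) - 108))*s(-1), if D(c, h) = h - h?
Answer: -78732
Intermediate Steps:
D(c, h) = 0
s(f) = 9
((83 - 2)*(D(4, -6) - 108))*s(-1) = ((83 - 2)*(0 - 108))*9 = (81*(-108))*9 = -8748*9 = -78732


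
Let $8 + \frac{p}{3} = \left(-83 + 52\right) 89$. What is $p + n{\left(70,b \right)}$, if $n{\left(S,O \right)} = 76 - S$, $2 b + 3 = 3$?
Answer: $-8295$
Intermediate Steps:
$b = 0$ ($b = - \frac{3}{2} + \frac{1}{2} \cdot 3 = - \frac{3}{2} + \frac{3}{2} = 0$)
$p = -8301$ ($p = -24 + 3 \left(-83 + 52\right) 89 = -24 + 3 \left(\left(-31\right) 89\right) = -24 + 3 \left(-2759\right) = -24 - 8277 = -8301$)
$p + n{\left(70,b \right)} = -8301 + \left(76 - 70\right) = -8301 + 6 = -8295$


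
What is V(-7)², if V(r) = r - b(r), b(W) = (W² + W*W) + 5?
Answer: 12100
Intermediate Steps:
b(W) = 5 + 2*W² (b(W) = (W² + W²) + 5 = 2*W² + 5 = 5 + 2*W²)
V(r) = -5 + r - 2*r² (V(r) = r - (5 + 2*r²) = r + (-5 - 2*r²) = -5 + r - 2*r²)
V(-7)² = (-5 - 7 - 2*(-7)²)² = (-5 - 7 - 2*49)² = (-5 - 7 - 98)² = (-110)² = 12100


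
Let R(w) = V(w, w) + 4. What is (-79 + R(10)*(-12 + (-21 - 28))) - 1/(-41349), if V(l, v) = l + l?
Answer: -63801506/41349 ≈ -1543.0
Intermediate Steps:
V(l, v) = 2*l
R(w) = 4 + 2*w (R(w) = 2*w + 4 = 4 + 2*w)
(-79 + R(10)*(-12 + (-21 - 28))) - 1/(-41349) = (-79 + (4 + 2*10)*(-12 + (-21 - 28))) - 1/(-41349) = (-79 + (4 + 20)*(-12 - 49)) - 1*(-1/41349) = (-79 + 24*(-61)) + 1/41349 = (-79 - 1464) + 1/41349 = -1543 + 1/41349 = -63801506/41349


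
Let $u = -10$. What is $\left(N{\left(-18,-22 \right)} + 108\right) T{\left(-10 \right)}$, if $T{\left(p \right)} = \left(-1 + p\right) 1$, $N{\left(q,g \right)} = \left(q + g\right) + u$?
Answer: $-638$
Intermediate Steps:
$N{\left(q,g \right)} = -10 + g + q$ ($N{\left(q,g \right)} = \left(q + g\right) - 10 = \left(g + q\right) - 10 = -10 + g + q$)
$T{\left(p \right)} = -1 + p$
$\left(N{\left(-18,-22 \right)} + 108\right) T{\left(-10 \right)} = \left(\left(-10 - 22 - 18\right) + 108\right) \left(-1 - 10\right) = \left(-50 + 108\right) \left(-11\right) = 58 \left(-11\right) = -638$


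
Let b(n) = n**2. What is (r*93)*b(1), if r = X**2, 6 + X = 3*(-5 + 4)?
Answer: 7533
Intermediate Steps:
X = -9 (X = -6 + 3*(-5 + 4) = -6 + 3*(-1) = -6 - 3 = -9)
r = 81 (r = (-9)**2 = 81)
(r*93)*b(1) = (81*93)*1**2 = 7533*1 = 7533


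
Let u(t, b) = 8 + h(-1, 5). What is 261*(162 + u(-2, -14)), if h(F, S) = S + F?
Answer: 45414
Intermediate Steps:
h(F, S) = F + S
u(t, b) = 12 (u(t, b) = 8 + (-1 + 5) = 8 + 4 = 12)
261*(162 + u(-2, -14)) = 261*(162 + 12) = 261*174 = 45414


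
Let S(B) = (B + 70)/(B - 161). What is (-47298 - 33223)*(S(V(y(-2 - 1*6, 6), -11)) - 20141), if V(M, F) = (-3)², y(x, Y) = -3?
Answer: 246515927231/152 ≈ 1.6218e+9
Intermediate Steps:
V(M, F) = 9
S(B) = (70 + B)/(-161 + B)
(-47298 - 33223)*(S(V(y(-2 - 1*6, 6), -11)) - 20141) = (-47298 - 33223)*((70 + 9)/(-161 + 9) - 20141) = -80521*(79/(-152) - 20141) = -80521*(-1/152*79 - 20141) = -80521*(-79/152 - 20141) = -80521*(-3061511/152) = 246515927231/152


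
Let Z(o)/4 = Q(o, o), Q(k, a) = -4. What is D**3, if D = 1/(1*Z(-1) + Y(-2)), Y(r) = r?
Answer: -1/5832 ≈ -0.00017147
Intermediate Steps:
Z(o) = -16 (Z(o) = 4*(-4) = -16)
D = -1/18 (D = 1/(1*(-16) - 2) = 1/(-16 - 2) = 1/(-18) = -1/18 ≈ -0.055556)
D**3 = (-1/18)**3 = -1/5832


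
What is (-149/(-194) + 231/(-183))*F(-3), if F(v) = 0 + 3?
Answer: -17547/11834 ≈ -1.4828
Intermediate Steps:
F(v) = 3
(-149/(-194) + 231/(-183))*F(-3) = (-149/(-194) + 231/(-183))*3 = (-149*(-1/194) + 231*(-1/183))*3 = (149/194 - 77/61)*3 = -5849/11834*3 = -17547/11834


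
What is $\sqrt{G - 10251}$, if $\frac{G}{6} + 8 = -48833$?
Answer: $i \sqrt{303297} \approx 550.72 i$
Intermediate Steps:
$G = -293046$ ($G = -48 + 6 \left(-48833\right) = -48 - 292998 = -293046$)
$\sqrt{G - 10251} = \sqrt{-293046 - 10251} = \sqrt{-303297} = i \sqrt{303297}$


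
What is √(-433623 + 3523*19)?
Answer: I*√366686 ≈ 605.55*I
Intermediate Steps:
√(-433623 + 3523*19) = √(-433623 + 66937) = √(-366686) = I*√366686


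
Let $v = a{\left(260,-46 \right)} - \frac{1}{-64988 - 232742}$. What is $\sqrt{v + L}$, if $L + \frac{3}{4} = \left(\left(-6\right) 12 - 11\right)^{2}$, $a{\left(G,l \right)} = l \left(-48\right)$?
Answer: $\frac{\sqrt{806320279864355}}{297730} \approx 95.374$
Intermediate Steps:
$a{\left(G,l \right)} = - 48 l$
$v = \frac{657387841}{297730}$ ($v = \left(-48\right) \left(-46\right) - \frac{1}{-64988 - 232742} = 2208 - \frac{1}{-297730} = 2208 - - \frac{1}{297730} = 2208 + \frac{1}{297730} = \frac{657387841}{297730} \approx 2208.0$)
$L = \frac{27553}{4}$ ($L = - \frac{3}{4} + \left(\left(-6\right) 12 - 11\right)^{2} = - \frac{3}{4} + \left(-72 - 11\right)^{2} = - \frac{3}{4} + \left(-83\right)^{2} = - \frac{3}{4} + 6889 = \frac{27553}{4} \approx 6888.3$)
$\sqrt{v + L} = \sqrt{\frac{657387841}{297730} + \frac{27553}{4}} = \sqrt{\frac{5416453027}{595460}} = \frac{\sqrt{806320279864355}}{297730}$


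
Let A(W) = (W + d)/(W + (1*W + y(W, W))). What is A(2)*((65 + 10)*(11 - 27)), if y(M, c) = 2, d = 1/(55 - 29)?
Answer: -5300/13 ≈ -407.69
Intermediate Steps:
d = 1/26 ≈ 0.038462
A(W) = (1/26 + W)/(2 + 2*W) (A(W) = (W + 1/26)/(W + (1*W + 2)) = (1/26 + W)/(W + (W + 2)) = (1/26 + W)/(W + (2 + W)) = (1/26 + W)/(2 + 2*W))
A(2)*((65 + 10)*(11 - 27)) = ((1 + 26*2)/(52*(1 + 2)))*((65 + 10)*(11 - 27)) = ((1/52)*(1 + 52)/3)*(75*(-16)) = ((1/52)*(⅓)*53)*(-1200) = (53/156)*(-1200) = -5300/13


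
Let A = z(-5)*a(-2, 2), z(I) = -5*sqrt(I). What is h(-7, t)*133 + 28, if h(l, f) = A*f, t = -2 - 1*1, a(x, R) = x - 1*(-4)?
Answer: 28 + 3990*I*sqrt(5) ≈ 28.0 + 8921.9*I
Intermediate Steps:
a(x, R) = 4 + x (a(x, R) = x + 4 = 4 + x)
t = -3 (t = -2 - 1 = -3)
A = -10*I*sqrt(5) (A = (-5*I*sqrt(5))*(4 - 2) = -5*I*sqrt(5)*2 = -10*I*sqrt(5) ≈ -22.361*I)
h(l, f) = -10*I*f*sqrt(5) (h(l, f) = (-10*I*sqrt(5))*f = -10*I*f*sqrt(5))
h(-7, t)*133 + 28 = -10*I*(-3)*sqrt(5)*133 + 28 = (30*I*sqrt(5))*133 + 28 = 3990*I*sqrt(5) + 28 = 28 + 3990*I*sqrt(5)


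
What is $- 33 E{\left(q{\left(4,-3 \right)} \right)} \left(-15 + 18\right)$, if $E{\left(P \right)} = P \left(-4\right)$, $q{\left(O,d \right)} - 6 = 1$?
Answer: $2772$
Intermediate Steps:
$q{\left(O,d \right)} = 7$ ($q{\left(O,d \right)} = 6 + 1 = 7$)
$E{\left(P \right)} = - 4 P$
$- 33 E{\left(q{\left(4,-3 \right)} \right)} \left(-15 + 18\right) = - 33 \left(\left(-4\right) 7\right) \left(-15 + 18\right) = \left(-33\right) \left(-28\right) 3 = 924 \cdot 3 = 2772$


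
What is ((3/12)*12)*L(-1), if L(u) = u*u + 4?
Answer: 15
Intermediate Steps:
L(u) = 4 + u**2 (L(u) = u**2 + 4 = 4 + u**2)
((3/12)*12)*L(-1) = ((3/12)*12)*(4 + (-1)**2) = ((3*(1/12))*12)*(4 + 1) = ((1/4)*12)*5 = 3*5 = 15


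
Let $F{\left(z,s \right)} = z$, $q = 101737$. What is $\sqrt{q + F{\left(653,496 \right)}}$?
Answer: $\sqrt{102390} \approx 319.98$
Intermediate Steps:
$\sqrt{q + F{\left(653,496 \right)}} = \sqrt{101737 + 653} = \sqrt{102390}$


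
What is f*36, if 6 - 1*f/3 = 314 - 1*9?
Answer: -32292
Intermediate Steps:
f = -897 (f = 18 - 3*(314 - 1*9) = 18 - 3*(314 - 9) = 18 - 3*305 = 18 - 915 = -897)
f*36 = -897*36 = -32292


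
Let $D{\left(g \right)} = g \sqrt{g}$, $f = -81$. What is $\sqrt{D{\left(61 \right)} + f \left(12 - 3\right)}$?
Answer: $\sqrt{-729 + 61 \sqrt{61}} \approx 15.893 i$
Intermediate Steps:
$D{\left(g \right)} = g^{\frac{3}{2}}$
$\sqrt{D{\left(61 \right)} + f \left(12 - 3\right)} = \sqrt{61^{\frac{3}{2}} - 81 \left(12 - 3\right)} = \sqrt{61 \sqrt{61} - 729} = \sqrt{-729 + 61 \sqrt{61}}$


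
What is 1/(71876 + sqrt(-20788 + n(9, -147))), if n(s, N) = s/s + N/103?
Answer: 1850807/133029139234 - 3*I*sqrt(6126234)/266058278468 ≈ 1.3913e-5 - 2.7909e-8*I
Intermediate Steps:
n(s, N) = 1 + N/103 (n(s, N) = 1 + N*(1/103) = 1 + N/103)
1/(71876 + sqrt(-20788 + n(9, -147))) = 1/(71876 + sqrt(-20788 + (1 + (1/103)*(-147)))) = 1/(71876 + sqrt(-20788 + (1 - 147/103))) = 1/(71876 + sqrt(-20788 - 44/103)) = 1/(71876 + sqrt(-2141208/103)) = 1/(71876 + 6*I*sqrt(6126234)/103)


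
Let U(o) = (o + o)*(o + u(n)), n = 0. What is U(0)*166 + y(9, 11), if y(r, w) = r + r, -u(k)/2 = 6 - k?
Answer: 18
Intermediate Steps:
u(k) = -12 + 2*k (u(k) = -2*(6 - k) = -12 + 2*k)
y(r, w) = 2*r
U(o) = 2*o*(-12 + o) (U(o) = (o + o)*(o + (-12 + 2*0)) = (2*o)*(o + (-12 + 0)) = (2*o)*(o - 12) = (2*o)*(-12 + o) = 2*o*(-12 + o))
U(0)*166 + y(9, 11) = (2*0*(-12 + 0))*166 + 2*9 = (2*0*(-12))*166 + 18 = 0*166 + 18 = 0 + 18 = 18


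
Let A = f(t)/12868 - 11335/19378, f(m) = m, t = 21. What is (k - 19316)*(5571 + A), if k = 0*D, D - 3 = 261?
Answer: -3353782520852159/31169513 ≈ -1.0760e+8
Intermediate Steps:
D = 264 (D = 3 + 261 = 264)
k = 0 (k = 0*264 = 0)
A = -72725921/124678052 (A = 21/12868 - 11335/19378 = -72725921/124678052 ≈ -0.58331)
(k - 19316)*(5571 + A) = (0 - 19316)*(5571 - 72725921/124678052) = -19316*694508701771/124678052 = -3353782520852159/31169513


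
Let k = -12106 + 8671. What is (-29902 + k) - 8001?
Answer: -41338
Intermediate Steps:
k = -3435
(-29902 + k) - 8001 = (-29902 - 3435) - 8001 = -33337 - 8001 = -41338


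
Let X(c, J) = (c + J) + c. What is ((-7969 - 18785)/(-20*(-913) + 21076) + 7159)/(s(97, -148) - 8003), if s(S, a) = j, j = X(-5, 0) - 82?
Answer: -9385989/10614164 ≈ -0.88429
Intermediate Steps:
X(c, J) = J + 2*c (X(c, J) = (J + c) + c = J + 2*c)
j = -92 (j = (0 + 2*(-5)) - 82 = (0 - 10) - 82 = -10 - 82 = -92)
s(S, a) = -92
((-7969 - 18785)/(-20*(-913) + 21076) + 7159)/(s(97, -148) - 8003) = ((-7969 - 18785)/(-20*(-913) + 21076) + 7159)/(-92 - 8003) = (-26754/(18260 + 21076) + 7159)/(-8095) = (-26754/39336 + 7159)*(-1/8095) = (-26754*1/39336 + 7159)*(-1/8095) = (-4459/6556 + 7159)*(-1/8095) = (46929945/6556)*(-1/8095) = -9385989/10614164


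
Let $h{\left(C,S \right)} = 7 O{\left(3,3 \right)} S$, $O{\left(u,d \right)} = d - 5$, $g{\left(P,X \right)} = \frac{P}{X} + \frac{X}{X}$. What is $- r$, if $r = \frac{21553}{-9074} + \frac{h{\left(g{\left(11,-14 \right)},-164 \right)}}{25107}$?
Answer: $\frac{520297267}{227820918} \approx 2.2838$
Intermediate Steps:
$g{\left(P,X \right)} = 1 + \frac{P}{X}$ ($g{\left(P,X \right)} = \frac{P}{X} + 1 = 1 + \frac{P}{X}$)
$O{\left(u,d \right)} = -5 + d$
$h{\left(C,S \right)} = - 14 S$ ($h{\left(C,S \right)} = 7 \left(-5 + 3\right) S = 7 \left(-2\right) S = - 14 S$)
$r = - \frac{520297267}{227820918}$ ($r = \frac{21553}{-9074} + \frac{\left(-14\right) \left(-164\right)}{25107} = 21553 \left(- \frac{1}{9074}\right) + 2296 \cdot \frac{1}{25107} = - \frac{21553}{9074} + \frac{2296}{25107} = - \frac{520297267}{227820918} \approx -2.2838$)
$- r = \left(-1\right) \left(- \frac{520297267}{227820918}\right) = \frac{520297267}{227820918}$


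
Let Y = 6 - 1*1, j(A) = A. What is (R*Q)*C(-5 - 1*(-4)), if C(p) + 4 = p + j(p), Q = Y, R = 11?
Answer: -330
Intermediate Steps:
Y = 5 (Y = 6 - 1 = 5)
Q = 5
C(p) = -4 + 2*p (C(p) = -4 + (p + p) = -4 + 2*p)
(R*Q)*C(-5 - 1*(-4)) = (11*5)*(-4 + 2*(-5 - 1*(-4))) = 55*(-4 + 2*(-5 + 4)) = 55*(-4 + 2*(-1)) = 55*(-4 - 2) = 55*(-6) = -330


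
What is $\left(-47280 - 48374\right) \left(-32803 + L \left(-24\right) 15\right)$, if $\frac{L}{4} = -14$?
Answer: $1209353522$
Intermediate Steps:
$L = -56$ ($L = 4 \left(-14\right) = -56$)
$\left(-47280 - 48374\right) \left(-32803 + L \left(-24\right) 15\right) = \left(-47280 - 48374\right) \left(-32803 + \left(-56\right) \left(-24\right) 15\right) = - 95654 \left(-32803 + 1344 \cdot 15\right) = - 95654 \left(-32803 + 20160\right) = \left(-95654\right) \left(-12643\right) = 1209353522$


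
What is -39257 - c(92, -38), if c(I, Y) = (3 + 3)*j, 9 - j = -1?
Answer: -39317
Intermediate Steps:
j = 10 (j = 9 - 1*(-1) = 9 + 1 = 10)
c(I, Y) = 60 (c(I, Y) = (3 + 3)*10 = 6*10 = 60)
-39257 - c(92, -38) = -39257 - 1*60 = -39257 - 60 = -39317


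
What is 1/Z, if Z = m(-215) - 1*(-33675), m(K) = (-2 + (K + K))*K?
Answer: 1/126555 ≈ 7.9017e-6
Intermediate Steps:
m(K) = K*(-2 + 2*K) (m(K) = (-2 + 2*K)*K = K*(-2 + 2*K))
Z = 126555 (Z = 2*(-215)*(-1 - 215) - 1*(-33675) = 2*(-215)*(-216) + 33675 = 92880 + 33675 = 126555)
1/Z = 1/126555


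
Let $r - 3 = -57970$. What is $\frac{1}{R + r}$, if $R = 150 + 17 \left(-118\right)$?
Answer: $- \frac{1}{59823} \approx -1.6716 \cdot 10^{-5}$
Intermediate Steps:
$r = -57967$ ($r = 3 - 57970 = -57967$)
$R = -1856$ ($R = 150 - 2006 = -1856$)
$\frac{1}{R + r} = \frac{1}{-1856 - 57967} = \frac{1}{-59823} = - \frac{1}{59823}$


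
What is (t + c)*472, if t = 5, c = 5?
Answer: 4720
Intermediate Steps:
(t + c)*472 = (5 + 5)*472 = 10*472 = 4720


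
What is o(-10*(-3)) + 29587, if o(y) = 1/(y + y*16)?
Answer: 15089371/510 ≈ 29587.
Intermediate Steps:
o(y) = 1/(17*y) (o(y) = 1/(y + 16*y) = 1/(17*y))
o(-10*(-3)) + 29587 = 1/(17*((-10*(-3)))) + 29587 = (1/17)/30 + 29587 = (1/17)*(1/30) + 29587 = 1/510 + 29587 = 15089371/510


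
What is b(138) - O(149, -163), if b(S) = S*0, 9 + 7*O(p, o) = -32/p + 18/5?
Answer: 4183/5215 ≈ 0.80211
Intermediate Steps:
O(p, o) = -27/35 - 32/(7*p) (O(p, o) = -9/7 + (-32/p + 18/5)/7 = -9/7 + (18/5 - 32/p)/7 = -9/7 + (18/35 - 32/(7*p)) = -27/35 - 32/(7*p))
b(S) = 0
b(138) - O(149, -163) = 0 - (-160 - 27*149)/(35*149) = 0 - (-160 - 4023)/(35*149) = 0 - (-4183)/(35*149) = 0 - 1*(-4183/5215) = 0 + 4183/5215 = 4183/5215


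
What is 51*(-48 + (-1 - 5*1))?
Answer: -2754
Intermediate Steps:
51*(-48 + (-1 - 5*1)) = 51*(-48 + (-1 - 5)) = 51*(-48 - 6) = 51*(-54) = -2754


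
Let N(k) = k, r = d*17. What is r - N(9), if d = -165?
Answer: -2814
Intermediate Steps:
r = -2805 (r = -165*17 = -2805)
r - N(9) = -2805 - 1*9 = -2805 - 9 = -2814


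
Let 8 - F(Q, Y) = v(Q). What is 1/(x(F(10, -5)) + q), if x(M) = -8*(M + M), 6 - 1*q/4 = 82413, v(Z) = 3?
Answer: -1/329708 ≈ -3.0330e-6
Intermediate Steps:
F(Q, Y) = 5 (F(Q, Y) = 8 - 1*3 = 8 - 3 = 5)
q = -329628 (q = 24 - 4*82413 = 24 - 329652 = -329628)
x(M) = -16*M
1/(x(F(10, -5)) + q) = 1/(-16*5 - 329628) = 1/(-80 - 329628) = 1/(-329708) = -1/329708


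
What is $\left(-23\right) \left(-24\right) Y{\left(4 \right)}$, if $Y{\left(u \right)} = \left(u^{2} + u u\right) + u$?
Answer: $19872$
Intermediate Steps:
$Y{\left(u \right)} = u + 2 u^{2}$ ($Y{\left(u \right)} = \left(u^{2} + u^{2}\right) + u = 2 u^{2} + u = u + 2 u^{2}$)
$\left(-23\right) \left(-24\right) Y{\left(4 \right)} = \left(-23\right) \left(-24\right) 4 \left(1 + 2 \cdot 4\right) = 552 \cdot 4 \left(1 + 8\right) = 552 \cdot 4 \cdot 9 = 552 \cdot 36 = 19872$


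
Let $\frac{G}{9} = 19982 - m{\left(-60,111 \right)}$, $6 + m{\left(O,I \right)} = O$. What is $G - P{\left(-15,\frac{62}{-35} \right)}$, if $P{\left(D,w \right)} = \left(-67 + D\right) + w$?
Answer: $\frac{6318052}{35} \approx 1.8052 \cdot 10^{5}$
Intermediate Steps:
$m{\left(O,I \right)} = -6 + O$
$G = 180432$ ($G = 9 \left(19982 - \left(-6 - 60\right)\right) = 9 \left(19982 - -66\right) = 9 \left(19982 + 66\right) = 9 \cdot 20048 = 180432$)
$P{\left(D,w \right)} = -67 + D + w$
$G - P{\left(-15,\frac{62}{-35} \right)} = 180432 - \left(-67 - 15 + \frac{62}{-35}\right) = 180432 - \left(-67 - 15 + 62 \left(- \frac{1}{35}\right)\right) = 180432 - \left(-67 - 15 - \frac{62}{35}\right) = 180432 - - \frac{2932}{35} = 180432 + \frac{2932}{35} = \frac{6318052}{35}$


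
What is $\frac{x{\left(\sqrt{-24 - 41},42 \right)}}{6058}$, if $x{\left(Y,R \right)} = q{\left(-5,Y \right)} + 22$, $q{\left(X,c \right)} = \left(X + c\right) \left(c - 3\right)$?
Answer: $- \frac{14}{3029} - \frac{4 i \sqrt{65}}{3029} \approx -0.004622 - 0.010647 i$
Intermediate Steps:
$q{\left(X,c \right)} = \left(-3 + c\right) \left(X + c\right)$ ($q{\left(X,c \right)} = \left(X + c\right) \left(-3 + c\right) = \left(-3 + c\right) \left(X + c\right)$)
$x{\left(Y,R \right)} = 37 + Y^{2} - 8 Y$ ($x{\left(Y,R \right)} = \left(Y^{2} - -15 - 3 Y - 5 Y\right) + 22 = \left(Y^{2} + 15 - 3 Y - 5 Y\right) + 22 = \left(15 + Y^{2} - 8 Y\right) + 22 = 37 + Y^{2} - 8 Y$)
$\frac{x{\left(\sqrt{-24 - 41},42 \right)}}{6058} = \frac{37 + \left(\sqrt{-24 - 41}\right)^{2} - 8 \sqrt{-24 - 41}}{6058} = \left(37 + \left(\sqrt{-65}\right)^{2} - 8 \sqrt{-65}\right) \frac{1}{6058} = \left(37 + \left(i \sqrt{65}\right)^{2} - 8 i \sqrt{65}\right) \frac{1}{6058} = \left(37 - 65 - 8 i \sqrt{65}\right) \frac{1}{6058} = \left(-28 - 8 i \sqrt{65}\right) \frac{1}{6058} = - \frac{14}{3029} - \frac{4 i \sqrt{65}}{3029}$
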